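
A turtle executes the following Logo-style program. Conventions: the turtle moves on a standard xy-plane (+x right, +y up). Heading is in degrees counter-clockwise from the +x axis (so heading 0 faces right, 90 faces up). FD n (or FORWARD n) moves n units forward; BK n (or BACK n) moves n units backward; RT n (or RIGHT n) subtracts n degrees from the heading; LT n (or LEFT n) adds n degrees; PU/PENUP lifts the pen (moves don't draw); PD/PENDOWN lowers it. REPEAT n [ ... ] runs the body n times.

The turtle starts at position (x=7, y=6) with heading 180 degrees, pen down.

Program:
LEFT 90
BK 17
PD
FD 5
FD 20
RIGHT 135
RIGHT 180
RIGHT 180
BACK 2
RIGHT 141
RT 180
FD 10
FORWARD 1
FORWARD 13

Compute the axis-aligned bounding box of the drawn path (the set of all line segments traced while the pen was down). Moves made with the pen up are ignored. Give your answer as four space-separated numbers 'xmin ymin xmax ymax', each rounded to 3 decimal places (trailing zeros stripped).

Answer: -15.454 -3.414 8.414 23

Derivation:
Executing turtle program step by step:
Start: pos=(7,6), heading=180, pen down
LT 90: heading 180 -> 270
BK 17: (7,6) -> (7,23) [heading=270, draw]
PD: pen down
FD 5: (7,23) -> (7,18) [heading=270, draw]
FD 20: (7,18) -> (7,-2) [heading=270, draw]
RT 135: heading 270 -> 135
RT 180: heading 135 -> 315
RT 180: heading 315 -> 135
BK 2: (7,-2) -> (8.414,-3.414) [heading=135, draw]
RT 141: heading 135 -> 354
RT 180: heading 354 -> 174
FD 10: (8.414,-3.414) -> (-1.531,-2.369) [heading=174, draw]
FD 1: (-1.531,-2.369) -> (-2.526,-2.264) [heading=174, draw]
FD 13: (-2.526,-2.264) -> (-15.454,-0.906) [heading=174, draw]
Final: pos=(-15.454,-0.906), heading=174, 7 segment(s) drawn

Segment endpoints: x in {-15.454, -2.526, -1.531, 7, 7, 7, 7, 8.414}, y in {-3.414, -2.369, -2.264, -2, -0.906, 6, 18, 23}
xmin=-15.454, ymin=-3.414, xmax=8.414, ymax=23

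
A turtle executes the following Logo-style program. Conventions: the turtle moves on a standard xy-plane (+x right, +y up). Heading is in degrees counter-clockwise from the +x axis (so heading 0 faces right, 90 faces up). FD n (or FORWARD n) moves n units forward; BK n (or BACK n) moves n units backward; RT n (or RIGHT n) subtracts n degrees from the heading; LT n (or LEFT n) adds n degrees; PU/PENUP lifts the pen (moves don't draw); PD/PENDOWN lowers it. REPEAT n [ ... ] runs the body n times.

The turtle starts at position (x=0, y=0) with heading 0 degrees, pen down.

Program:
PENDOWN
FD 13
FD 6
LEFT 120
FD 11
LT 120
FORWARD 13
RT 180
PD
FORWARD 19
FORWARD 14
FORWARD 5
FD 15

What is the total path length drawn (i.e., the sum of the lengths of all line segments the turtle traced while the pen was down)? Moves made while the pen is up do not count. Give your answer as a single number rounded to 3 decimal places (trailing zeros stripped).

Executing turtle program step by step:
Start: pos=(0,0), heading=0, pen down
PD: pen down
FD 13: (0,0) -> (13,0) [heading=0, draw]
FD 6: (13,0) -> (19,0) [heading=0, draw]
LT 120: heading 0 -> 120
FD 11: (19,0) -> (13.5,9.526) [heading=120, draw]
LT 120: heading 120 -> 240
FD 13: (13.5,9.526) -> (7,-1.732) [heading=240, draw]
RT 180: heading 240 -> 60
PD: pen down
FD 19: (7,-1.732) -> (16.5,14.722) [heading=60, draw]
FD 14: (16.5,14.722) -> (23.5,26.847) [heading=60, draw]
FD 5: (23.5,26.847) -> (26,31.177) [heading=60, draw]
FD 15: (26,31.177) -> (33.5,44.167) [heading=60, draw]
Final: pos=(33.5,44.167), heading=60, 8 segment(s) drawn

Segment lengths:
  seg 1: (0,0) -> (13,0), length = 13
  seg 2: (13,0) -> (19,0), length = 6
  seg 3: (19,0) -> (13.5,9.526), length = 11
  seg 4: (13.5,9.526) -> (7,-1.732), length = 13
  seg 5: (7,-1.732) -> (16.5,14.722), length = 19
  seg 6: (16.5,14.722) -> (23.5,26.847), length = 14
  seg 7: (23.5,26.847) -> (26,31.177), length = 5
  seg 8: (26,31.177) -> (33.5,44.167), length = 15
Total = 96

Answer: 96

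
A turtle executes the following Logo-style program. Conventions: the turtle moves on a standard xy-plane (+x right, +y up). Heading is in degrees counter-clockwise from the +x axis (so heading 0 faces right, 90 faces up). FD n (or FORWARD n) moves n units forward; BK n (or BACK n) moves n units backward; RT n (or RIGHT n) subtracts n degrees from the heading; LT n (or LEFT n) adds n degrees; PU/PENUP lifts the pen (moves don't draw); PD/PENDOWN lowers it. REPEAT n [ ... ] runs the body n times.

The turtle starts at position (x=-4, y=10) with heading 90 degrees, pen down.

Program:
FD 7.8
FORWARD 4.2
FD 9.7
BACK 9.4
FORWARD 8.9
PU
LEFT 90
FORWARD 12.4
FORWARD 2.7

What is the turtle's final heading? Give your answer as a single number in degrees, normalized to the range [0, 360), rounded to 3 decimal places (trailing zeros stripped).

Answer: 180

Derivation:
Executing turtle program step by step:
Start: pos=(-4,10), heading=90, pen down
FD 7.8: (-4,10) -> (-4,17.8) [heading=90, draw]
FD 4.2: (-4,17.8) -> (-4,22) [heading=90, draw]
FD 9.7: (-4,22) -> (-4,31.7) [heading=90, draw]
BK 9.4: (-4,31.7) -> (-4,22.3) [heading=90, draw]
FD 8.9: (-4,22.3) -> (-4,31.2) [heading=90, draw]
PU: pen up
LT 90: heading 90 -> 180
FD 12.4: (-4,31.2) -> (-16.4,31.2) [heading=180, move]
FD 2.7: (-16.4,31.2) -> (-19.1,31.2) [heading=180, move]
Final: pos=(-19.1,31.2), heading=180, 5 segment(s) drawn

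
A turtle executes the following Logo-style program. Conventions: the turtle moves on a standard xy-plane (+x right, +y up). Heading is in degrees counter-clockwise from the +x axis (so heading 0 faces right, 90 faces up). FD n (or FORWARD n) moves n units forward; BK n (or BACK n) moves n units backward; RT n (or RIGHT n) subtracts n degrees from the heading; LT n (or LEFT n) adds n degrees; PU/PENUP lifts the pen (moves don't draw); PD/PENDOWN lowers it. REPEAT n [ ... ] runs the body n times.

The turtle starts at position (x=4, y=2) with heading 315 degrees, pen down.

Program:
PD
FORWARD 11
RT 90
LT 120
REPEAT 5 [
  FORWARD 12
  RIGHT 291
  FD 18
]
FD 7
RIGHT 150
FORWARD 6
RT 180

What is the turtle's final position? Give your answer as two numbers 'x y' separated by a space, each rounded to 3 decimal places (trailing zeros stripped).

Executing turtle program step by step:
Start: pos=(4,2), heading=315, pen down
PD: pen down
FD 11: (4,2) -> (11.778,-5.778) [heading=315, draw]
RT 90: heading 315 -> 225
LT 120: heading 225 -> 345
REPEAT 5 [
  -- iteration 1/5 --
  FD 12: (11.778,-5.778) -> (23.369,-8.884) [heading=345, draw]
  RT 291: heading 345 -> 54
  FD 18: (23.369,-8.884) -> (33.949,5.678) [heading=54, draw]
  -- iteration 2/5 --
  FD 12: (33.949,5.678) -> (41.003,15.387) [heading=54, draw]
  RT 291: heading 54 -> 123
  FD 18: (41.003,15.387) -> (31.199,30.483) [heading=123, draw]
  -- iteration 3/5 --
  FD 12: (31.199,30.483) -> (24.664,40.547) [heading=123, draw]
  RT 291: heading 123 -> 192
  FD 18: (24.664,40.547) -> (7.057,36.804) [heading=192, draw]
  -- iteration 4/5 --
  FD 12: (7.057,36.804) -> (-4.681,34.309) [heading=192, draw]
  RT 291: heading 192 -> 261
  FD 18: (-4.681,34.309) -> (-7.497,16.531) [heading=261, draw]
  -- iteration 5/5 --
  FD 12: (-7.497,16.531) -> (-9.374,4.679) [heading=261, draw]
  RT 291: heading 261 -> 330
  FD 18: (-9.374,4.679) -> (6.215,-4.321) [heading=330, draw]
]
FD 7: (6.215,-4.321) -> (12.277,-7.821) [heading=330, draw]
RT 150: heading 330 -> 180
FD 6: (12.277,-7.821) -> (6.277,-7.821) [heading=180, draw]
RT 180: heading 180 -> 0
Final: pos=(6.277,-7.821), heading=0, 13 segment(s) drawn

Answer: 6.277 -7.821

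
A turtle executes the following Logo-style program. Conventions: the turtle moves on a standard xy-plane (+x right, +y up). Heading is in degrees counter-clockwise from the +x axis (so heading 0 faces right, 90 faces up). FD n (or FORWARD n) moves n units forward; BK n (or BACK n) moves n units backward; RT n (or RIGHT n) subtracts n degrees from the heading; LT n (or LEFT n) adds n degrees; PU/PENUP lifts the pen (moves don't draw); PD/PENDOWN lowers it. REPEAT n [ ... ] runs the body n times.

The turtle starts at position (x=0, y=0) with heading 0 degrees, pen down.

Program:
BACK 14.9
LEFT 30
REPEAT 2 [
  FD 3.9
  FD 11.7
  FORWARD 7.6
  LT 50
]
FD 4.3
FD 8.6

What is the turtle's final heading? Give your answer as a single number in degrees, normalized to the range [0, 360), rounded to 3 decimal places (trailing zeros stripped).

Answer: 130

Derivation:
Executing turtle program step by step:
Start: pos=(0,0), heading=0, pen down
BK 14.9: (0,0) -> (-14.9,0) [heading=0, draw]
LT 30: heading 0 -> 30
REPEAT 2 [
  -- iteration 1/2 --
  FD 3.9: (-14.9,0) -> (-11.523,1.95) [heading=30, draw]
  FD 11.7: (-11.523,1.95) -> (-1.39,7.8) [heading=30, draw]
  FD 7.6: (-1.39,7.8) -> (5.192,11.6) [heading=30, draw]
  LT 50: heading 30 -> 80
  -- iteration 2/2 --
  FD 3.9: (5.192,11.6) -> (5.869,15.441) [heading=80, draw]
  FD 11.7: (5.869,15.441) -> (7.901,26.963) [heading=80, draw]
  FD 7.6: (7.901,26.963) -> (9.22,34.448) [heading=80, draw]
  LT 50: heading 80 -> 130
]
FD 4.3: (9.22,34.448) -> (6.456,37.742) [heading=130, draw]
FD 8.6: (6.456,37.742) -> (0.928,44.33) [heading=130, draw]
Final: pos=(0.928,44.33), heading=130, 9 segment(s) drawn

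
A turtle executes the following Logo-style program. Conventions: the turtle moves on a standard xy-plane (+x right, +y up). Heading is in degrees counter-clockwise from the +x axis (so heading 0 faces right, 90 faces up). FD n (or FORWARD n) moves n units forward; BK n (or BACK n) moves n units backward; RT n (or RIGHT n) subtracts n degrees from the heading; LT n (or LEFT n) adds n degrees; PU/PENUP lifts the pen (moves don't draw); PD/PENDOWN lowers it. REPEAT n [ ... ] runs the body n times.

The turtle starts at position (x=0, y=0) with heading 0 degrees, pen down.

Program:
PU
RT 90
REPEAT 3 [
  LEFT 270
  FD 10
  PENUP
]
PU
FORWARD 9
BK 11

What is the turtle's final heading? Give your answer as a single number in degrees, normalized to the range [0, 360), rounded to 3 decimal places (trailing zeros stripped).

Answer: 0

Derivation:
Executing turtle program step by step:
Start: pos=(0,0), heading=0, pen down
PU: pen up
RT 90: heading 0 -> 270
REPEAT 3 [
  -- iteration 1/3 --
  LT 270: heading 270 -> 180
  FD 10: (0,0) -> (-10,0) [heading=180, move]
  PU: pen up
  -- iteration 2/3 --
  LT 270: heading 180 -> 90
  FD 10: (-10,0) -> (-10,10) [heading=90, move]
  PU: pen up
  -- iteration 3/3 --
  LT 270: heading 90 -> 0
  FD 10: (-10,10) -> (0,10) [heading=0, move]
  PU: pen up
]
PU: pen up
FD 9: (0,10) -> (9,10) [heading=0, move]
BK 11: (9,10) -> (-2,10) [heading=0, move]
Final: pos=(-2,10), heading=0, 0 segment(s) drawn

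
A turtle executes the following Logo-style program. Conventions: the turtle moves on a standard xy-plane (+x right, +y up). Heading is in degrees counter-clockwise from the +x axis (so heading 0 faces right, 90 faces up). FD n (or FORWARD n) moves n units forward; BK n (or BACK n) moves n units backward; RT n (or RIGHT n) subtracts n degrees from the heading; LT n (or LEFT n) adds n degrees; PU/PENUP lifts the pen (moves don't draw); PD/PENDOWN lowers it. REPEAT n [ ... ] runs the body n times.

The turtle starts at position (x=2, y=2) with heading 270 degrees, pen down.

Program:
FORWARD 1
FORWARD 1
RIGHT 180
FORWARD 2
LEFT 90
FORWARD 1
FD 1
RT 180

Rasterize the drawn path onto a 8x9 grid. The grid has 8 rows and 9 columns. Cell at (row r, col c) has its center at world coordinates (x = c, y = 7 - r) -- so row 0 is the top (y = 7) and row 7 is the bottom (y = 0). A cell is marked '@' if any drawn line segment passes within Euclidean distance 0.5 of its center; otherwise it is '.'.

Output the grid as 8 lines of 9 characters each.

Answer: .........
.........
.........
.........
.........
@@@......
..@......
..@......

Derivation:
Segment 0: (2,2) -> (2,1)
Segment 1: (2,1) -> (2,0)
Segment 2: (2,0) -> (2,2)
Segment 3: (2,2) -> (1,2)
Segment 4: (1,2) -> (-0,2)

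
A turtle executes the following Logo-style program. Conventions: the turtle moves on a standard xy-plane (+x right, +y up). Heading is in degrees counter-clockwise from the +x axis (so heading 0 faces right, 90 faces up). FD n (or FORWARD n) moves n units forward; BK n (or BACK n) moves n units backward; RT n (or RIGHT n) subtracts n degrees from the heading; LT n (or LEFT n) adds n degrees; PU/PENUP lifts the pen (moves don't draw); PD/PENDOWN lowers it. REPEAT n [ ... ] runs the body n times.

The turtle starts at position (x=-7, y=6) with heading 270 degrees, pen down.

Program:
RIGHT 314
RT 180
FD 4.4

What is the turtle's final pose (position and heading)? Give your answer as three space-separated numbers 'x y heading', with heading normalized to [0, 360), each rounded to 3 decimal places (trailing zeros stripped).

Executing turtle program step by step:
Start: pos=(-7,6), heading=270, pen down
RT 314: heading 270 -> 316
RT 180: heading 316 -> 136
FD 4.4: (-7,6) -> (-10.165,9.056) [heading=136, draw]
Final: pos=(-10.165,9.056), heading=136, 1 segment(s) drawn

Answer: -10.165 9.056 136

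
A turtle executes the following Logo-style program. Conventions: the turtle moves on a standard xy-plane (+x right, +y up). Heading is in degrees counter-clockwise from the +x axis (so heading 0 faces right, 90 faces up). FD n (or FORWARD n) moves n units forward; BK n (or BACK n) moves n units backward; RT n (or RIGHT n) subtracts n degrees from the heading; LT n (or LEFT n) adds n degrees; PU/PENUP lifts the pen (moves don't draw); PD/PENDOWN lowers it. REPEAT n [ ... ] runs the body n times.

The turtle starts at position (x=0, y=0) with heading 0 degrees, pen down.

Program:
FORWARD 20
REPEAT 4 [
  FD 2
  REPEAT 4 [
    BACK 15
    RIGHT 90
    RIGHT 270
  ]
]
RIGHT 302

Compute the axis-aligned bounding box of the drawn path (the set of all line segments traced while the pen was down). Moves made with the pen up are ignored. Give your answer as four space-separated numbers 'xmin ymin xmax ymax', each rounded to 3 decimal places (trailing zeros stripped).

Answer: -212 0 22 0

Derivation:
Executing turtle program step by step:
Start: pos=(0,0), heading=0, pen down
FD 20: (0,0) -> (20,0) [heading=0, draw]
REPEAT 4 [
  -- iteration 1/4 --
  FD 2: (20,0) -> (22,0) [heading=0, draw]
  REPEAT 4 [
    -- iteration 1/4 --
    BK 15: (22,0) -> (7,0) [heading=0, draw]
    RT 90: heading 0 -> 270
    RT 270: heading 270 -> 0
    -- iteration 2/4 --
    BK 15: (7,0) -> (-8,0) [heading=0, draw]
    RT 90: heading 0 -> 270
    RT 270: heading 270 -> 0
    -- iteration 3/4 --
    BK 15: (-8,0) -> (-23,0) [heading=0, draw]
    RT 90: heading 0 -> 270
    RT 270: heading 270 -> 0
    -- iteration 4/4 --
    BK 15: (-23,0) -> (-38,0) [heading=0, draw]
    RT 90: heading 0 -> 270
    RT 270: heading 270 -> 0
  ]
  -- iteration 2/4 --
  FD 2: (-38,0) -> (-36,0) [heading=0, draw]
  REPEAT 4 [
    -- iteration 1/4 --
    BK 15: (-36,0) -> (-51,0) [heading=0, draw]
    RT 90: heading 0 -> 270
    RT 270: heading 270 -> 0
    -- iteration 2/4 --
    BK 15: (-51,0) -> (-66,0) [heading=0, draw]
    RT 90: heading 0 -> 270
    RT 270: heading 270 -> 0
    -- iteration 3/4 --
    BK 15: (-66,0) -> (-81,0) [heading=0, draw]
    RT 90: heading 0 -> 270
    RT 270: heading 270 -> 0
    -- iteration 4/4 --
    BK 15: (-81,0) -> (-96,0) [heading=0, draw]
    RT 90: heading 0 -> 270
    RT 270: heading 270 -> 0
  ]
  -- iteration 3/4 --
  FD 2: (-96,0) -> (-94,0) [heading=0, draw]
  REPEAT 4 [
    -- iteration 1/4 --
    BK 15: (-94,0) -> (-109,0) [heading=0, draw]
    RT 90: heading 0 -> 270
    RT 270: heading 270 -> 0
    -- iteration 2/4 --
    BK 15: (-109,0) -> (-124,0) [heading=0, draw]
    RT 90: heading 0 -> 270
    RT 270: heading 270 -> 0
    -- iteration 3/4 --
    BK 15: (-124,0) -> (-139,0) [heading=0, draw]
    RT 90: heading 0 -> 270
    RT 270: heading 270 -> 0
    -- iteration 4/4 --
    BK 15: (-139,0) -> (-154,0) [heading=0, draw]
    RT 90: heading 0 -> 270
    RT 270: heading 270 -> 0
  ]
  -- iteration 4/4 --
  FD 2: (-154,0) -> (-152,0) [heading=0, draw]
  REPEAT 4 [
    -- iteration 1/4 --
    BK 15: (-152,0) -> (-167,0) [heading=0, draw]
    RT 90: heading 0 -> 270
    RT 270: heading 270 -> 0
    -- iteration 2/4 --
    BK 15: (-167,0) -> (-182,0) [heading=0, draw]
    RT 90: heading 0 -> 270
    RT 270: heading 270 -> 0
    -- iteration 3/4 --
    BK 15: (-182,0) -> (-197,0) [heading=0, draw]
    RT 90: heading 0 -> 270
    RT 270: heading 270 -> 0
    -- iteration 4/4 --
    BK 15: (-197,0) -> (-212,0) [heading=0, draw]
    RT 90: heading 0 -> 270
    RT 270: heading 270 -> 0
  ]
]
RT 302: heading 0 -> 58
Final: pos=(-212,0), heading=58, 21 segment(s) drawn

Segment endpoints: x in {-212, -197, -182, -167, -154, -152, -139, -124, -109, -96, -94, -81, -66, -51, -38, -36, -23, -8, 0, 7, 20, 22}, y in {0, 0, 0, 0, 0, 0, 0, 0, 0, 0, 0, 0, 0, 0, 0, 0, 0, 0, 0}
xmin=-212, ymin=0, xmax=22, ymax=0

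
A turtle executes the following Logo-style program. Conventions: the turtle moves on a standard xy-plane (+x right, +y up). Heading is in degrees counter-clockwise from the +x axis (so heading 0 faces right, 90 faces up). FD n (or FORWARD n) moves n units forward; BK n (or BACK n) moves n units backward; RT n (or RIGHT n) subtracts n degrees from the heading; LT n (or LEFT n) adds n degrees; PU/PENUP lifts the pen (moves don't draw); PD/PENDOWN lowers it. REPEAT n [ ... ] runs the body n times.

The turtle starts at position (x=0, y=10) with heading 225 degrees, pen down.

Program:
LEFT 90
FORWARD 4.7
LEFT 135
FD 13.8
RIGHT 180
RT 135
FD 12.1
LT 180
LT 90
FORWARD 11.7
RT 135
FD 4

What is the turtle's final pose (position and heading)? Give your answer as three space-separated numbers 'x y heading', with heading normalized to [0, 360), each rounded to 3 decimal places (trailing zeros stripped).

Executing turtle program step by step:
Start: pos=(0,10), heading=225, pen down
LT 90: heading 225 -> 315
FD 4.7: (0,10) -> (3.323,6.677) [heading=315, draw]
LT 135: heading 315 -> 90
FD 13.8: (3.323,6.677) -> (3.323,20.477) [heading=90, draw]
RT 180: heading 90 -> 270
RT 135: heading 270 -> 135
FD 12.1: (3.323,20.477) -> (-5.233,29.033) [heading=135, draw]
LT 180: heading 135 -> 315
LT 90: heading 315 -> 45
FD 11.7: (-5.233,29.033) -> (3.041,37.306) [heading=45, draw]
RT 135: heading 45 -> 270
FD 4: (3.041,37.306) -> (3.041,33.306) [heading=270, draw]
Final: pos=(3.041,33.306), heading=270, 5 segment(s) drawn

Answer: 3.041 33.306 270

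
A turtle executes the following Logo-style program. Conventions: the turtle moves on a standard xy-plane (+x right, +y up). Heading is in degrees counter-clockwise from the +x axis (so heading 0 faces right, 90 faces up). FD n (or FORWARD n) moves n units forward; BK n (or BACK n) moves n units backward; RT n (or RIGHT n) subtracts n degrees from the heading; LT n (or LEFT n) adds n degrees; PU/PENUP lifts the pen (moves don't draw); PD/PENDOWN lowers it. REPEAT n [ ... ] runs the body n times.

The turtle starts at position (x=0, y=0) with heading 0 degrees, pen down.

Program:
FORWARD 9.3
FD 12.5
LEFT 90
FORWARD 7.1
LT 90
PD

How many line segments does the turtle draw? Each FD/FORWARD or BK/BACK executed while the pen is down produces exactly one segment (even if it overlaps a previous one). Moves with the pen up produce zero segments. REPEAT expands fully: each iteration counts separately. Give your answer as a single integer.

Executing turtle program step by step:
Start: pos=(0,0), heading=0, pen down
FD 9.3: (0,0) -> (9.3,0) [heading=0, draw]
FD 12.5: (9.3,0) -> (21.8,0) [heading=0, draw]
LT 90: heading 0 -> 90
FD 7.1: (21.8,0) -> (21.8,7.1) [heading=90, draw]
LT 90: heading 90 -> 180
PD: pen down
Final: pos=(21.8,7.1), heading=180, 3 segment(s) drawn
Segments drawn: 3

Answer: 3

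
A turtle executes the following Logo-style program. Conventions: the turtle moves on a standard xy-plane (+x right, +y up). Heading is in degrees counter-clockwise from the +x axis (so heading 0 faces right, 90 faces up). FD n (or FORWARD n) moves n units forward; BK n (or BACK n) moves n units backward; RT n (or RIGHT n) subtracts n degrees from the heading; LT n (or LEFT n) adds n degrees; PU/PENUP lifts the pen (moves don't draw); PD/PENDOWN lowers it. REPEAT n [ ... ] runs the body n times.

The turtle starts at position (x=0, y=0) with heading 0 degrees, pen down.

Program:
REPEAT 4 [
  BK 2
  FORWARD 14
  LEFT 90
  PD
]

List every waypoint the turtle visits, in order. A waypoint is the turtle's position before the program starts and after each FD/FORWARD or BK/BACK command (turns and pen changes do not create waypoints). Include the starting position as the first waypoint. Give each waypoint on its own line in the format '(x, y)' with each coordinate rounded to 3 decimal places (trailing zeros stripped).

Answer: (0, 0)
(-2, 0)
(12, 0)
(12, -2)
(12, 12)
(14, 12)
(0, 12)
(0, 14)
(0, 0)

Derivation:
Executing turtle program step by step:
Start: pos=(0,0), heading=0, pen down
REPEAT 4 [
  -- iteration 1/4 --
  BK 2: (0,0) -> (-2,0) [heading=0, draw]
  FD 14: (-2,0) -> (12,0) [heading=0, draw]
  LT 90: heading 0 -> 90
  PD: pen down
  -- iteration 2/4 --
  BK 2: (12,0) -> (12,-2) [heading=90, draw]
  FD 14: (12,-2) -> (12,12) [heading=90, draw]
  LT 90: heading 90 -> 180
  PD: pen down
  -- iteration 3/4 --
  BK 2: (12,12) -> (14,12) [heading=180, draw]
  FD 14: (14,12) -> (0,12) [heading=180, draw]
  LT 90: heading 180 -> 270
  PD: pen down
  -- iteration 4/4 --
  BK 2: (0,12) -> (0,14) [heading=270, draw]
  FD 14: (0,14) -> (0,0) [heading=270, draw]
  LT 90: heading 270 -> 0
  PD: pen down
]
Final: pos=(0,0), heading=0, 8 segment(s) drawn
Waypoints (9 total):
(0, 0)
(-2, 0)
(12, 0)
(12, -2)
(12, 12)
(14, 12)
(0, 12)
(0, 14)
(0, 0)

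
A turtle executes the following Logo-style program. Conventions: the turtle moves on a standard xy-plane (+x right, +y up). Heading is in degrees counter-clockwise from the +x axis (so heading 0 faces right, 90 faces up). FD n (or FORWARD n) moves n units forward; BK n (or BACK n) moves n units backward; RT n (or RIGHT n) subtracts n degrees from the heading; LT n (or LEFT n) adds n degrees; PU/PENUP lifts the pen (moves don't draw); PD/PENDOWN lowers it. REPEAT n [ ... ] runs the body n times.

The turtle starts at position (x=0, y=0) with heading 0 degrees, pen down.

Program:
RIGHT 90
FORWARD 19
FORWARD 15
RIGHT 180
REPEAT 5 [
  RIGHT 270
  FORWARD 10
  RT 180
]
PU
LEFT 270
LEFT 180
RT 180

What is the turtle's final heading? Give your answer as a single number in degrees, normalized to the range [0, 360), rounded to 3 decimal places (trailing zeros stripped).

Answer: 270

Derivation:
Executing turtle program step by step:
Start: pos=(0,0), heading=0, pen down
RT 90: heading 0 -> 270
FD 19: (0,0) -> (0,-19) [heading=270, draw]
FD 15: (0,-19) -> (0,-34) [heading=270, draw]
RT 180: heading 270 -> 90
REPEAT 5 [
  -- iteration 1/5 --
  RT 270: heading 90 -> 180
  FD 10: (0,-34) -> (-10,-34) [heading=180, draw]
  RT 180: heading 180 -> 0
  -- iteration 2/5 --
  RT 270: heading 0 -> 90
  FD 10: (-10,-34) -> (-10,-24) [heading=90, draw]
  RT 180: heading 90 -> 270
  -- iteration 3/5 --
  RT 270: heading 270 -> 0
  FD 10: (-10,-24) -> (0,-24) [heading=0, draw]
  RT 180: heading 0 -> 180
  -- iteration 4/5 --
  RT 270: heading 180 -> 270
  FD 10: (0,-24) -> (0,-34) [heading=270, draw]
  RT 180: heading 270 -> 90
  -- iteration 5/5 --
  RT 270: heading 90 -> 180
  FD 10: (0,-34) -> (-10,-34) [heading=180, draw]
  RT 180: heading 180 -> 0
]
PU: pen up
LT 270: heading 0 -> 270
LT 180: heading 270 -> 90
RT 180: heading 90 -> 270
Final: pos=(-10,-34), heading=270, 7 segment(s) drawn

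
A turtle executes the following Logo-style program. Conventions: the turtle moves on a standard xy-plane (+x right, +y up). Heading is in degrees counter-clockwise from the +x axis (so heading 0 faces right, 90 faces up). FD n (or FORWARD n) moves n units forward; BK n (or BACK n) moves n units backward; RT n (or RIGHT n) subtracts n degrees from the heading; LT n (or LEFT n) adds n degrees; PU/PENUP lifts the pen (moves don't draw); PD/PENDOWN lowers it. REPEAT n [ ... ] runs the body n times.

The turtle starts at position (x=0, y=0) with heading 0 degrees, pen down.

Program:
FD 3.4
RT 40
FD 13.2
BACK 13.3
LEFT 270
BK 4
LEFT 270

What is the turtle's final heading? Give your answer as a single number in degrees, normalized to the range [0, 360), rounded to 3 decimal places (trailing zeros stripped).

Answer: 140

Derivation:
Executing turtle program step by step:
Start: pos=(0,0), heading=0, pen down
FD 3.4: (0,0) -> (3.4,0) [heading=0, draw]
RT 40: heading 0 -> 320
FD 13.2: (3.4,0) -> (13.512,-8.485) [heading=320, draw]
BK 13.3: (13.512,-8.485) -> (3.323,0.064) [heading=320, draw]
LT 270: heading 320 -> 230
BK 4: (3.323,0.064) -> (5.895,3.128) [heading=230, draw]
LT 270: heading 230 -> 140
Final: pos=(5.895,3.128), heading=140, 4 segment(s) drawn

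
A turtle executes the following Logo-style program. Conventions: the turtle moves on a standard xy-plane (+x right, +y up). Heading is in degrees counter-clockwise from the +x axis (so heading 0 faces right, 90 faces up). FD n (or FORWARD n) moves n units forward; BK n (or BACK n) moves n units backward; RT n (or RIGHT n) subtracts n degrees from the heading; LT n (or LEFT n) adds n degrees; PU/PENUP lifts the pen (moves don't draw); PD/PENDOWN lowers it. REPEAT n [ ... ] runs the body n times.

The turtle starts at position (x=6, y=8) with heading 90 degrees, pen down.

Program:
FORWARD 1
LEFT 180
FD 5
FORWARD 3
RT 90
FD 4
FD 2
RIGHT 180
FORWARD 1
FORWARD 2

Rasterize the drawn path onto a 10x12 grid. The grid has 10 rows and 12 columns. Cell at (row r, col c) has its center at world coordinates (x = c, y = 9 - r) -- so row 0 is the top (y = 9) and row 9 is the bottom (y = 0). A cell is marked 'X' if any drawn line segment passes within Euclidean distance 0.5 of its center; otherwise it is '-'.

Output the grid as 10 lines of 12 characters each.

Answer: ------X-----
------X-----
------X-----
------X-----
------X-----
------X-----
------X-----
------X-----
XXXXXXX-----
------------

Derivation:
Segment 0: (6,8) -> (6,9)
Segment 1: (6,9) -> (6,4)
Segment 2: (6,4) -> (6,1)
Segment 3: (6,1) -> (2,1)
Segment 4: (2,1) -> (-0,1)
Segment 5: (-0,1) -> (1,1)
Segment 6: (1,1) -> (3,1)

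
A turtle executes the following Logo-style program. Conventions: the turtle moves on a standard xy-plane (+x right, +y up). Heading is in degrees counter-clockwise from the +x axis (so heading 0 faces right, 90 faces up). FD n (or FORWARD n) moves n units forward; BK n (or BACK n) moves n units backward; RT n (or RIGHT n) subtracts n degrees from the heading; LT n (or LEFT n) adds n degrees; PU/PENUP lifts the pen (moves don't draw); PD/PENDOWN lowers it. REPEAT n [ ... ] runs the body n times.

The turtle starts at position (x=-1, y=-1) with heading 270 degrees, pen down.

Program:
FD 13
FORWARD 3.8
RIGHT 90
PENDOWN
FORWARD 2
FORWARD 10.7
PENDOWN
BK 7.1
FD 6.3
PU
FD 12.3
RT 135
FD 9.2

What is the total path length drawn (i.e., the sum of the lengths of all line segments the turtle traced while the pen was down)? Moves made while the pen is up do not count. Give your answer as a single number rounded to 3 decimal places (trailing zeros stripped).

Answer: 42.9

Derivation:
Executing turtle program step by step:
Start: pos=(-1,-1), heading=270, pen down
FD 13: (-1,-1) -> (-1,-14) [heading=270, draw]
FD 3.8: (-1,-14) -> (-1,-17.8) [heading=270, draw]
RT 90: heading 270 -> 180
PD: pen down
FD 2: (-1,-17.8) -> (-3,-17.8) [heading=180, draw]
FD 10.7: (-3,-17.8) -> (-13.7,-17.8) [heading=180, draw]
PD: pen down
BK 7.1: (-13.7,-17.8) -> (-6.6,-17.8) [heading=180, draw]
FD 6.3: (-6.6,-17.8) -> (-12.9,-17.8) [heading=180, draw]
PU: pen up
FD 12.3: (-12.9,-17.8) -> (-25.2,-17.8) [heading=180, move]
RT 135: heading 180 -> 45
FD 9.2: (-25.2,-17.8) -> (-18.695,-11.295) [heading=45, move]
Final: pos=(-18.695,-11.295), heading=45, 6 segment(s) drawn

Segment lengths:
  seg 1: (-1,-1) -> (-1,-14), length = 13
  seg 2: (-1,-14) -> (-1,-17.8), length = 3.8
  seg 3: (-1,-17.8) -> (-3,-17.8), length = 2
  seg 4: (-3,-17.8) -> (-13.7,-17.8), length = 10.7
  seg 5: (-13.7,-17.8) -> (-6.6,-17.8), length = 7.1
  seg 6: (-6.6,-17.8) -> (-12.9,-17.8), length = 6.3
Total = 42.9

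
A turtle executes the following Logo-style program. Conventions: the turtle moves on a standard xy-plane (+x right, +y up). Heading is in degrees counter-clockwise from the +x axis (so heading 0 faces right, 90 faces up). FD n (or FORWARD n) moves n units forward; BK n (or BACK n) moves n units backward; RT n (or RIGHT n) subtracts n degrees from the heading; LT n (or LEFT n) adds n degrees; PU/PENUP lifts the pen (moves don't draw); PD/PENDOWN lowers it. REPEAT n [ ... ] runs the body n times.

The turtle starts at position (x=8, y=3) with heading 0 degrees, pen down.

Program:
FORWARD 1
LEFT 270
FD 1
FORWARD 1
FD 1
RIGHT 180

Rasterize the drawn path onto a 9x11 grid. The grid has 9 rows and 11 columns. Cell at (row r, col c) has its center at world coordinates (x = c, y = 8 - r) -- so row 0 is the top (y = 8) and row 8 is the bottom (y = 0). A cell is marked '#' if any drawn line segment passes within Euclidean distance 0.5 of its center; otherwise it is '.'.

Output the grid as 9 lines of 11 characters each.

Segment 0: (8,3) -> (9,3)
Segment 1: (9,3) -> (9,2)
Segment 2: (9,2) -> (9,1)
Segment 3: (9,1) -> (9,0)

Answer: ...........
...........
...........
...........
...........
........##.
.........#.
.........#.
.........#.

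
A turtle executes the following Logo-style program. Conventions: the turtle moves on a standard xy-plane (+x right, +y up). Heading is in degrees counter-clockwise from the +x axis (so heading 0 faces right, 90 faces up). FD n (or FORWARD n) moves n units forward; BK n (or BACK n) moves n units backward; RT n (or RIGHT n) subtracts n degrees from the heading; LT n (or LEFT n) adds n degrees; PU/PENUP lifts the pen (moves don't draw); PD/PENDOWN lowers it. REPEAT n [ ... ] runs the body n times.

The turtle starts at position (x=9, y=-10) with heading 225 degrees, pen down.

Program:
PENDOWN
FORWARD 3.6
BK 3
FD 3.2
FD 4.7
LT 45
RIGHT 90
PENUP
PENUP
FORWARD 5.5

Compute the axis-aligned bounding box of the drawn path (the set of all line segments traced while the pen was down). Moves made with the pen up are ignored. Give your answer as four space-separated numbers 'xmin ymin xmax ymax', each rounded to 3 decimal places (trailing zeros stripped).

Answer: 2.99 -16.01 9 -10

Derivation:
Executing turtle program step by step:
Start: pos=(9,-10), heading=225, pen down
PD: pen down
FD 3.6: (9,-10) -> (6.454,-12.546) [heading=225, draw]
BK 3: (6.454,-12.546) -> (8.576,-10.424) [heading=225, draw]
FD 3.2: (8.576,-10.424) -> (6.313,-12.687) [heading=225, draw]
FD 4.7: (6.313,-12.687) -> (2.99,-16.01) [heading=225, draw]
LT 45: heading 225 -> 270
RT 90: heading 270 -> 180
PU: pen up
PU: pen up
FD 5.5: (2.99,-16.01) -> (-2.51,-16.01) [heading=180, move]
Final: pos=(-2.51,-16.01), heading=180, 4 segment(s) drawn

Segment endpoints: x in {2.99, 6.313, 6.454, 8.576, 9}, y in {-16.01, -12.687, -12.546, -10.424, -10}
xmin=2.99, ymin=-16.01, xmax=9, ymax=-10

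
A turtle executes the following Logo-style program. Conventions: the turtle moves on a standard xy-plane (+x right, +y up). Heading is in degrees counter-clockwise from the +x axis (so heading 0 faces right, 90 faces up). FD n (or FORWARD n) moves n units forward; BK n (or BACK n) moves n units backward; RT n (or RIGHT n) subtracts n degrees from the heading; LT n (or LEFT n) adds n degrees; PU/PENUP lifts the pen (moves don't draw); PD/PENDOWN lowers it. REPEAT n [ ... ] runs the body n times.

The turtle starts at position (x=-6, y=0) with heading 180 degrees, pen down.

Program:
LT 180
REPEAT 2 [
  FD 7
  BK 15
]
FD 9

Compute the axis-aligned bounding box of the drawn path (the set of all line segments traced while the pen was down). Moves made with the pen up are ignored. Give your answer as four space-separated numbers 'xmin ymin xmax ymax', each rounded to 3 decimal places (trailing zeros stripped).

Executing turtle program step by step:
Start: pos=(-6,0), heading=180, pen down
LT 180: heading 180 -> 0
REPEAT 2 [
  -- iteration 1/2 --
  FD 7: (-6,0) -> (1,0) [heading=0, draw]
  BK 15: (1,0) -> (-14,0) [heading=0, draw]
  -- iteration 2/2 --
  FD 7: (-14,0) -> (-7,0) [heading=0, draw]
  BK 15: (-7,0) -> (-22,0) [heading=0, draw]
]
FD 9: (-22,0) -> (-13,0) [heading=0, draw]
Final: pos=(-13,0), heading=0, 5 segment(s) drawn

Segment endpoints: x in {-22, -14, -13, -7, -6, 1}, y in {0, 0, 0, 0, 0, 0}
xmin=-22, ymin=0, xmax=1, ymax=0

Answer: -22 0 1 0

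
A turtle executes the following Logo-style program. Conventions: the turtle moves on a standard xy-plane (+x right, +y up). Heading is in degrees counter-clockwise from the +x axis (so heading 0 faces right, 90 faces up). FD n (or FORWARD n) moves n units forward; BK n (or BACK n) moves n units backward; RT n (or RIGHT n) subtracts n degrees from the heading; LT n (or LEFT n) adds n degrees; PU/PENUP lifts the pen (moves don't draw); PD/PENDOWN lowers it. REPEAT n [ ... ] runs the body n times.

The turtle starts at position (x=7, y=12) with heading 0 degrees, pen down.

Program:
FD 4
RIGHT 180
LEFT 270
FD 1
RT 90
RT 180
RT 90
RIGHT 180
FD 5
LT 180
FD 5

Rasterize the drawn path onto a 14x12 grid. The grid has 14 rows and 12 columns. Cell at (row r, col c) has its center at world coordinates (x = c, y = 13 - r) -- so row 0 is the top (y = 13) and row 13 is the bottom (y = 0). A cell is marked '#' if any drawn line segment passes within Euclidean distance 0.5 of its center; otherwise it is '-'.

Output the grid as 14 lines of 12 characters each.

Answer: -----------#
-------#####
-----------#
-----------#
-----------#
-----------#
------------
------------
------------
------------
------------
------------
------------
------------

Derivation:
Segment 0: (7,12) -> (11,12)
Segment 1: (11,12) -> (11,13)
Segment 2: (11,13) -> (11,8)
Segment 3: (11,8) -> (11,13)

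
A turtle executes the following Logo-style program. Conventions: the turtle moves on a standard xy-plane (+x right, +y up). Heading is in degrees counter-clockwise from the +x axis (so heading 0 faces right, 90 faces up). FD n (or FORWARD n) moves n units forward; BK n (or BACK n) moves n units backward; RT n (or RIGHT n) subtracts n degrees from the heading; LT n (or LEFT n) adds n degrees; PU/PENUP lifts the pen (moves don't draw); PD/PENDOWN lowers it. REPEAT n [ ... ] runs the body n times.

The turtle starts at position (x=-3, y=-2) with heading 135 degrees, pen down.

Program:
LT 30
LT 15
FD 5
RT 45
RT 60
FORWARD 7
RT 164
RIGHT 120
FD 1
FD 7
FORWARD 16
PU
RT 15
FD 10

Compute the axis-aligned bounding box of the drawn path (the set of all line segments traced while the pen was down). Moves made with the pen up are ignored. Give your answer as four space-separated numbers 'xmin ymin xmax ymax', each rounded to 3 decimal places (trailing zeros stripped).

Answer: -27.179 -2 -3 16.397

Derivation:
Executing turtle program step by step:
Start: pos=(-3,-2), heading=135, pen down
LT 30: heading 135 -> 165
LT 15: heading 165 -> 180
FD 5: (-3,-2) -> (-8,-2) [heading=180, draw]
RT 45: heading 180 -> 135
RT 60: heading 135 -> 75
FD 7: (-8,-2) -> (-6.188,4.761) [heading=75, draw]
RT 164: heading 75 -> 271
RT 120: heading 271 -> 151
FD 1: (-6.188,4.761) -> (-7.063,5.246) [heading=151, draw]
FD 7: (-7.063,5.246) -> (-13.185,8.64) [heading=151, draw]
FD 16: (-13.185,8.64) -> (-27.179,16.397) [heading=151, draw]
PU: pen up
RT 15: heading 151 -> 136
FD 10: (-27.179,16.397) -> (-34.373,23.343) [heading=136, move]
Final: pos=(-34.373,23.343), heading=136, 5 segment(s) drawn

Segment endpoints: x in {-27.179, -13.185, -8, -7.063, -6.188, -3}, y in {-2, -2, 4.761, 5.246, 8.64, 16.397}
xmin=-27.179, ymin=-2, xmax=-3, ymax=16.397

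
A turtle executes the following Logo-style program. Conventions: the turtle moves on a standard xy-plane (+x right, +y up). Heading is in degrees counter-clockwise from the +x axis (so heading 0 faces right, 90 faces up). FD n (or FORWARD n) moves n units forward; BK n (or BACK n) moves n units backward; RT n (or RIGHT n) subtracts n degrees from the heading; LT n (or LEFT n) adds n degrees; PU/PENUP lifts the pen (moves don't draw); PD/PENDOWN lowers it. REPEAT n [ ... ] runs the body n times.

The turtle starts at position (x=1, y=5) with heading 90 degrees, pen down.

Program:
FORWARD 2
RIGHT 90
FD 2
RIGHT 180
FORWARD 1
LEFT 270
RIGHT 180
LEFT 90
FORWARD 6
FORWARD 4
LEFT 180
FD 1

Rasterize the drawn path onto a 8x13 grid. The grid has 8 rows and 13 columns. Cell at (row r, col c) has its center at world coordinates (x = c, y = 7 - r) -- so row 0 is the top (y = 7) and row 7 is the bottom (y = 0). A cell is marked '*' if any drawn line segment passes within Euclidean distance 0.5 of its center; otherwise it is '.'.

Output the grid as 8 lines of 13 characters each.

Segment 0: (1,5) -> (1,7)
Segment 1: (1,7) -> (3,7)
Segment 2: (3,7) -> (2,7)
Segment 3: (2,7) -> (8,7)
Segment 4: (8,7) -> (12,7)
Segment 5: (12,7) -> (11,7)

Answer: .************
.*...........
.*...........
.............
.............
.............
.............
.............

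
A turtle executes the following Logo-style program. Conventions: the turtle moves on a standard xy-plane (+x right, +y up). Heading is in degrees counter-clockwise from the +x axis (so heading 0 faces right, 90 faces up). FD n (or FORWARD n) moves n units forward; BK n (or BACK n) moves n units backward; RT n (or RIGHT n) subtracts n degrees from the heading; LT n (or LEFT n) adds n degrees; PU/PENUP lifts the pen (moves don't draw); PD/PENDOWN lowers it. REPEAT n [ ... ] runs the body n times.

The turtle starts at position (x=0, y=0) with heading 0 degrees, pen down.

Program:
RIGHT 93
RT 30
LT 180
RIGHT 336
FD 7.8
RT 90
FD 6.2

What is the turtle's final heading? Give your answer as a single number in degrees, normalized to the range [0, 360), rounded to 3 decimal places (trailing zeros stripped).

Answer: 351

Derivation:
Executing turtle program step by step:
Start: pos=(0,0), heading=0, pen down
RT 93: heading 0 -> 267
RT 30: heading 267 -> 237
LT 180: heading 237 -> 57
RT 336: heading 57 -> 81
FD 7.8: (0,0) -> (1.22,7.704) [heading=81, draw]
RT 90: heading 81 -> 351
FD 6.2: (1.22,7.704) -> (7.344,6.734) [heading=351, draw]
Final: pos=(7.344,6.734), heading=351, 2 segment(s) drawn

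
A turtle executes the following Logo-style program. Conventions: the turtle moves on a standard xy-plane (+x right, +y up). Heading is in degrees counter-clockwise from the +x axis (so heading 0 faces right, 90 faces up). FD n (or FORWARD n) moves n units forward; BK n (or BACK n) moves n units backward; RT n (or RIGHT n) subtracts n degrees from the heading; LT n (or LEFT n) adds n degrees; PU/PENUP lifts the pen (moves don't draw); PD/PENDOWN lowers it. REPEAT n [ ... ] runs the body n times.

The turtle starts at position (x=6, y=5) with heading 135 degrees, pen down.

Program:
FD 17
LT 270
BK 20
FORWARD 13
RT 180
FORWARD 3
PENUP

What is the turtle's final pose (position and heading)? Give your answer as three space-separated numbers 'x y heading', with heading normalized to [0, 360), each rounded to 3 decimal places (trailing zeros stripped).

Executing turtle program step by step:
Start: pos=(6,5), heading=135, pen down
FD 17: (6,5) -> (-6.021,17.021) [heading=135, draw]
LT 270: heading 135 -> 45
BK 20: (-6.021,17.021) -> (-20.163,2.879) [heading=45, draw]
FD 13: (-20.163,2.879) -> (-10.971,12.071) [heading=45, draw]
RT 180: heading 45 -> 225
FD 3: (-10.971,12.071) -> (-13.092,9.95) [heading=225, draw]
PU: pen up
Final: pos=(-13.092,9.95), heading=225, 4 segment(s) drawn

Answer: -13.092 9.95 225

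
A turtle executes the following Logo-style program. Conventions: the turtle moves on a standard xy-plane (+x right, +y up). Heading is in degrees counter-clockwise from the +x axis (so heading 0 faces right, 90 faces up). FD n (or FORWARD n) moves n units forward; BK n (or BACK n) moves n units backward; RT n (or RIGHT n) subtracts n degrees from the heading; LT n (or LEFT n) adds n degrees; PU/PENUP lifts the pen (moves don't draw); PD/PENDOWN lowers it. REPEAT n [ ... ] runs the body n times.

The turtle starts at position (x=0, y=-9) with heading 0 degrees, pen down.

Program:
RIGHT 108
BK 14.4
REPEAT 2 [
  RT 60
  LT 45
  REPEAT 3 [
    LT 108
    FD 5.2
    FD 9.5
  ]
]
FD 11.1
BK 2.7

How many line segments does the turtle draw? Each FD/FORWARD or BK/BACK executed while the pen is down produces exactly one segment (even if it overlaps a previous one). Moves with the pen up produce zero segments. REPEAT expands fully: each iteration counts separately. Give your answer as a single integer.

Executing turtle program step by step:
Start: pos=(0,-9), heading=0, pen down
RT 108: heading 0 -> 252
BK 14.4: (0,-9) -> (4.45,4.695) [heading=252, draw]
REPEAT 2 [
  -- iteration 1/2 --
  RT 60: heading 252 -> 192
  LT 45: heading 192 -> 237
  REPEAT 3 [
    -- iteration 1/3 --
    LT 108: heading 237 -> 345
    FD 5.2: (4.45,4.695) -> (9.473,3.349) [heading=345, draw]
    FD 9.5: (9.473,3.349) -> (18.649,0.891) [heading=345, draw]
    -- iteration 2/3 --
    LT 108: heading 345 -> 93
    FD 5.2: (18.649,0.891) -> (18.377,6.083) [heading=93, draw]
    FD 9.5: (18.377,6.083) -> (17.88,15.57) [heading=93, draw]
    -- iteration 3/3 --
    LT 108: heading 93 -> 201
    FD 5.2: (17.88,15.57) -> (13.025,13.707) [heading=201, draw]
    FD 9.5: (13.025,13.707) -> (4.156,10.302) [heading=201, draw]
  ]
  -- iteration 2/2 --
  RT 60: heading 201 -> 141
  LT 45: heading 141 -> 186
  REPEAT 3 [
    -- iteration 1/3 --
    LT 108: heading 186 -> 294
    FD 5.2: (4.156,10.302) -> (6.271,5.552) [heading=294, draw]
    FD 9.5: (6.271,5.552) -> (10.135,-3.127) [heading=294, draw]
    -- iteration 2/3 --
    LT 108: heading 294 -> 42
    FD 5.2: (10.135,-3.127) -> (13.999,0.353) [heading=42, draw]
    FD 9.5: (13.999,0.353) -> (21.059,6.71) [heading=42, draw]
    -- iteration 3/3 --
    LT 108: heading 42 -> 150
    FD 5.2: (21.059,6.71) -> (16.556,9.31) [heading=150, draw]
    FD 9.5: (16.556,9.31) -> (8.329,14.06) [heading=150, draw]
  ]
]
FD 11.1: (8.329,14.06) -> (-1.284,19.61) [heading=150, draw]
BK 2.7: (-1.284,19.61) -> (1.054,18.26) [heading=150, draw]
Final: pos=(1.054,18.26), heading=150, 15 segment(s) drawn
Segments drawn: 15

Answer: 15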